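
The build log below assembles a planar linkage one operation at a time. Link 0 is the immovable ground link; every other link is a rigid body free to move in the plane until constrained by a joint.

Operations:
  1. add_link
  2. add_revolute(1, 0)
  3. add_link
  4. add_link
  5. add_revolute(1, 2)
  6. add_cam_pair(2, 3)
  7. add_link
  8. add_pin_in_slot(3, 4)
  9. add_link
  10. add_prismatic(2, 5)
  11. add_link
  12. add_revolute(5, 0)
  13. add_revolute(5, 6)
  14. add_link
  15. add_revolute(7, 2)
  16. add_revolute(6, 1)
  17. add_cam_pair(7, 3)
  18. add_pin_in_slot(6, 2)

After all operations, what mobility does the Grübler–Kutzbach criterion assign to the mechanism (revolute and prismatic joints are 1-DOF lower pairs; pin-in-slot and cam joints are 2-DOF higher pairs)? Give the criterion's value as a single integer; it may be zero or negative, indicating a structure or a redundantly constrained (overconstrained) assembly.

M = 3

[1;0;0] (link 0 is ground)
L+ [2;0;0]
R(1,0)∈J1 [2;1;0]
L+ [3;1;0]
L+ [4;1;0]
R(1,2)∈J1 [4;2;0]
C(2,3)∈J2 [4;2;1]
L+ [5;2;1]
PS(3,4)∈J2 [5;2;2]
L+ [6;2;2]
P(2,5)∈J1 [6;3;2]
L+ [7;3;2]
R(5,0)∈J1 [7;4;2]
R(5,6)∈J1 [7;5;2]
L+ [8;5;2]
R(7,2)∈J1 [8;6;2]
R(6,1)∈J1 [8;7;2]
C(7,3)∈J2 [8;7;3]
PS(6,2)∈J2 [8;7;4]
mobility = 21 − 14 − 4 = 3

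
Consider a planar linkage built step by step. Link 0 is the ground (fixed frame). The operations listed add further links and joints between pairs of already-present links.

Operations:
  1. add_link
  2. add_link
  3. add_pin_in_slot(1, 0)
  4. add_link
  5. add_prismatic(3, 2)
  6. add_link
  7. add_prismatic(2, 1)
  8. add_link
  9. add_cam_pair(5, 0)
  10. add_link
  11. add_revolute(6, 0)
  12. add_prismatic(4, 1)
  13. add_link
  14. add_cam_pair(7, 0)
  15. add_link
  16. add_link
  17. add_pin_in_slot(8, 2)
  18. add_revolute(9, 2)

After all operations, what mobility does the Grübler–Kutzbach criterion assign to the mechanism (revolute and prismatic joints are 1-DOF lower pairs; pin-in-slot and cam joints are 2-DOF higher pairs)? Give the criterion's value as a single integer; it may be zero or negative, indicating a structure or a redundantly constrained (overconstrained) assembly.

ground; <1,0,0>
#1 <2,0,0>
#2 <3,0,0>
PS:1↔0 J2 <3,0,1>
#3 <4,0,1>
P:3↔2 J1 <4,1,1>
#4 <5,1,1>
P:2↔1 J1 <5,2,1>
#5 <6,2,1>
C:5↔0 J2 <6,2,2>
#6 <7,2,2>
R:6↔0 J1 <7,3,2>
P:4↔1 J1 <7,4,2>
#7 <8,4,2>
C:7↔0 J2 <8,4,3>
#8 <9,4,3>
#9 <10,4,3>
PS:8↔2 J2 <10,4,4>
R:9↔2 J1 <10,5,4>
3×9 − 2×5 − 1×4 = 13

M = 13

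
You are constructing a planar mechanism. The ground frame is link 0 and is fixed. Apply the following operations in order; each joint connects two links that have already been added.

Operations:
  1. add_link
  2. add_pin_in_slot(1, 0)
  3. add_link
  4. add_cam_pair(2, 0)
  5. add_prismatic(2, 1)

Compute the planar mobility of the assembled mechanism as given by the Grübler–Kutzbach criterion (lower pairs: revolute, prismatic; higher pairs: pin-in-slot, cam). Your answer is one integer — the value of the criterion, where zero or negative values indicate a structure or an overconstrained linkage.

M = 2

link 0 = ground. State L|J1|J2 = 1|0|0
+link1  2|0|0
PS(1,0) f=2→J2  2|0|1
+link2  3|0|1
C(2,0) f=2→J2  3|0|2
P(2,1) f=1→J1  3|1|2
M = 3(3−1)−2·1−2 = 6−2−2 = 2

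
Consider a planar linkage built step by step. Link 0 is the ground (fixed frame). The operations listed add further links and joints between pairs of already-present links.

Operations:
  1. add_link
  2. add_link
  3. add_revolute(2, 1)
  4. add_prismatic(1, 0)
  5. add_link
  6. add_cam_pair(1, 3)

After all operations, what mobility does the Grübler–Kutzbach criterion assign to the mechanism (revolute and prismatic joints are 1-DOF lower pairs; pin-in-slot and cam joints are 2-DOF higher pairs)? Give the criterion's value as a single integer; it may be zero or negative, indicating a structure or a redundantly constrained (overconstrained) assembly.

link 0 = ground. State L|J1|J2 = 1|0|0
+link1  2|0|0
+link2  3|0|0
R(2,1) f=1→J1  3|1|0
P(1,0) f=1→J1  3|2|0
+link3  4|2|0
C(1,3) f=2→J2  4|2|1
M = 3(4−1)−2·2−1 = 9−4−1 = 4

M = 4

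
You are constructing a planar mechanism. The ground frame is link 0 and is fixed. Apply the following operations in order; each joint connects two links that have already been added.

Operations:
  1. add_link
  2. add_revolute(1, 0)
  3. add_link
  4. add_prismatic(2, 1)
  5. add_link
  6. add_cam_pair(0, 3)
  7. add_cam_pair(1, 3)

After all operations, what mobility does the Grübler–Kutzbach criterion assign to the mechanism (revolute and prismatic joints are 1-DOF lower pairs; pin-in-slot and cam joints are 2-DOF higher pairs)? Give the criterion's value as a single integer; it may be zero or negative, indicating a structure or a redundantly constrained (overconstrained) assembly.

M = 3

[1;0;0] (link 0 is ground)
L+ [2;0;0]
R(1,0)∈J1 [2;1;0]
L+ [3;1;0]
P(2,1)∈J1 [3;2;0]
L+ [4;2;0]
C(0,3)∈J2 [4;2;1]
C(1,3)∈J2 [4;2;2]
mobility = 9 − 4 − 2 = 3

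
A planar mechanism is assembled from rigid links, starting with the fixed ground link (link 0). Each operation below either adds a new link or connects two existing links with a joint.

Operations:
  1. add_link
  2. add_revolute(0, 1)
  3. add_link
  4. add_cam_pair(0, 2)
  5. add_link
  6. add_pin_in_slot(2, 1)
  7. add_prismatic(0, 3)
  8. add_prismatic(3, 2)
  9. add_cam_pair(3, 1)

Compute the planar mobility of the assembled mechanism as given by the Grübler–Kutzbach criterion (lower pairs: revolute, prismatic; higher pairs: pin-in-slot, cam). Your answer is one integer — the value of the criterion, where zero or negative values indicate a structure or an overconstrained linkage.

[1;0;0] (link 0 is ground)
L+ [2;0;0]
R(0,1)∈J1 [2;1;0]
L+ [3;1;0]
C(0,2)∈J2 [3;1;1]
L+ [4;1;1]
PS(2,1)∈J2 [4;1;2]
P(0,3)∈J1 [4;2;2]
P(3,2)∈J1 [4;3;2]
C(3,1)∈J2 [4;3;3]
mobility = 9 − 6 − 3 = 0

M = 0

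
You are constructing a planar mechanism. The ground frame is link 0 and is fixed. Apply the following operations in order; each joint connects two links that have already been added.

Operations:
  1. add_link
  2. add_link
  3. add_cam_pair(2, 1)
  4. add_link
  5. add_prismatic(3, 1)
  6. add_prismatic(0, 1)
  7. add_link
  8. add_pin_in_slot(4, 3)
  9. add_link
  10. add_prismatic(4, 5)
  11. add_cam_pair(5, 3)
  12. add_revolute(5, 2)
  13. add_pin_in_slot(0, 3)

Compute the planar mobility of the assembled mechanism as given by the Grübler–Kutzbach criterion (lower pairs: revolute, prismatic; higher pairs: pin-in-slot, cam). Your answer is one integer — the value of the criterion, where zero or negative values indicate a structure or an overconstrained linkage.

[1;0;0] (link 0 is ground)
L+ [2;0;0]
L+ [3;0;0]
C(2,1)∈J2 [3;0;1]
L+ [4;0;1]
P(3,1)∈J1 [4;1;1]
P(0,1)∈J1 [4;2;1]
L+ [5;2;1]
PS(4,3)∈J2 [5;2;2]
L+ [6;2;2]
P(4,5)∈J1 [6;3;2]
C(5,3)∈J2 [6;3;3]
R(5,2)∈J1 [6;4;3]
PS(0,3)∈J2 [6;4;4]
mobility = 15 − 8 − 4 = 3

M = 3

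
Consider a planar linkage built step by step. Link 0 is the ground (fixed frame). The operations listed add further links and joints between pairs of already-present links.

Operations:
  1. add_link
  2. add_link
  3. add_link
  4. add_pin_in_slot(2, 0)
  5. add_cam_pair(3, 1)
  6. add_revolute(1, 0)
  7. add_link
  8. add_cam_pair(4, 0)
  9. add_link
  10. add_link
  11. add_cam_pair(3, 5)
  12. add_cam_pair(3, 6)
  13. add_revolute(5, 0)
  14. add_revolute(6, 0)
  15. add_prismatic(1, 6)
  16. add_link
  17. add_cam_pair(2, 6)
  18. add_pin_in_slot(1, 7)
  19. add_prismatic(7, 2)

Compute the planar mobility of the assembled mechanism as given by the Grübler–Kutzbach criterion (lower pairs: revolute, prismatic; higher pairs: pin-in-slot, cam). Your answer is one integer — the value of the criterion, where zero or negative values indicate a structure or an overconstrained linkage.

link 0 = ground. State L|J1|J2 = 1|0|0
+link1  2|0|0
+link2  3|0|0
+link3  4|0|0
PS(2,0) f=2→J2  4|0|1
C(3,1) f=2→J2  4|0|2
R(1,0) f=1→J1  4|1|2
+link4  5|1|2
C(4,0) f=2→J2  5|1|3
+link5  6|1|3
+link6  7|1|3
C(3,5) f=2→J2  7|1|4
C(3,6) f=2→J2  7|1|5
R(5,0) f=1→J1  7|2|5
R(6,0) f=1→J1  7|3|5
P(1,6) f=1→J1  7|4|5
+link7  8|4|5
C(2,6) f=2→J2  8|4|6
PS(1,7) f=2→J2  8|4|7
P(7,2) f=1→J1  8|5|7
M = 3(8−1)−2·5−7 = 21−10−7 = 4

M = 4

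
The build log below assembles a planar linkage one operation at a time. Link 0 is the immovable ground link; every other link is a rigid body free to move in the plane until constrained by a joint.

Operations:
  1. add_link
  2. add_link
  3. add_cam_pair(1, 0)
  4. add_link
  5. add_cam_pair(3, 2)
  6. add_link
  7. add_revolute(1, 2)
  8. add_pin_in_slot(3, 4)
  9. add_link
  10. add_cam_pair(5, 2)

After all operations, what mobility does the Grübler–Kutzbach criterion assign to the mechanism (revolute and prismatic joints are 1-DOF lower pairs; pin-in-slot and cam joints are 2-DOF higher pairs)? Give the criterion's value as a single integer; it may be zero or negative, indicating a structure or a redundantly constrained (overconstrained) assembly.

M = 9

[1;0;0] (link 0 is ground)
L+ [2;0;0]
L+ [3;0;0]
C(1,0)∈J2 [3;0;1]
L+ [4;0;1]
C(3,2)∈J2 [4;0;2]
L+ [5;0;2]
R(1,2)∈J1 [5;1;2]
PS(3,4)∈J2 [5;1;3]
L+ [6;1;3]
C(5,2)∈J2 [6;1;4]
mobility = 15 − 2 − 4 = 9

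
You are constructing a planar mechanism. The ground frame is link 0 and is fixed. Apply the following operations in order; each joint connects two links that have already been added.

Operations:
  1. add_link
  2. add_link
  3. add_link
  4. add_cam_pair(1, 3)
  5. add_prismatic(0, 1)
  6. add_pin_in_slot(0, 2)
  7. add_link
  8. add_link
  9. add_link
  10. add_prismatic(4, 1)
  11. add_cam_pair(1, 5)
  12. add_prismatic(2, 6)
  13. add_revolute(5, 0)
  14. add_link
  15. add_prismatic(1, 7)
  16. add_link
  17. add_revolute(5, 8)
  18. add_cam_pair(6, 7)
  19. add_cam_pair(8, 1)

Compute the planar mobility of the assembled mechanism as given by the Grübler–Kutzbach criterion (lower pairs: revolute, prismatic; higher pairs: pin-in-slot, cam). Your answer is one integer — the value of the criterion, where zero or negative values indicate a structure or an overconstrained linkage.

M = 7

L=1 J1=0 J2=0
add link → L=2 J1=0 J2=0
add link → L=3 J1=0 J2=0
add link → L=4 J1=0 J2=0
C@1,3 dof=2 J2 → L=4 J1=0 J2=1
P@0,1 dof=1 J1 → L=4 J1=1 J2=1
PS@0,2 dof=2 J2 → L=4 J1=1 J2=2
add link → L=5 J1=1 J2=2
add link → L=6 J1=1 J2=2
add link → L=7 J1=1 J2=2
P@4,1 dof=1 J1 → L=7 J1=2 J2=2
C@1,5 dof=2 J2 → L=7 J1=2 J2=3
P@2,6 dof=1 J1 → L=7 J1=3 J2=3
R@5,0 dof=1 J1 → L=7 J1=4 J2=3
add link → L=8 J1=4 J2=3
P@1,7 dof=1 J1 → L=8 J1=5 J2=3
add link → L=9 J1=5 J2=3
R@5,8 dof=1 J1 → L=9 J1=6 J2=3
C@6,7 dof=2 J2 → L=9 J1=6 J2=4
C@8,1 dof=2 J2 → L=9 J1=6 J2=5
M=3(L−1)−2J1−J2=3·8−2·6−5=7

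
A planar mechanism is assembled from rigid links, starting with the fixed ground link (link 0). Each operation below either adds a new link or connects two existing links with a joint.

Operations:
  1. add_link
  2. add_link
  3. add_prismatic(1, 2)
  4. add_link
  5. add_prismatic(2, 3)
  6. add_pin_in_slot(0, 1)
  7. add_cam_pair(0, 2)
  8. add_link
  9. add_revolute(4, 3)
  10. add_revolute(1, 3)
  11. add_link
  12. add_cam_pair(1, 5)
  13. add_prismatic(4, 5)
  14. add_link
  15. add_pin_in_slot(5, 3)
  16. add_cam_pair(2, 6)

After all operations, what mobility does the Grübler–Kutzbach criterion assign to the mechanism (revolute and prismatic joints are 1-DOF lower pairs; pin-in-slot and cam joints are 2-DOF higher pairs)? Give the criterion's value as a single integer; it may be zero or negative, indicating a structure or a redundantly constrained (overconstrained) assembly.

(L,J1,J2)=(1,0,0); link0 fixed
link1: (2,0,0)
link2: (3,0,0)
P 1-2 [J1]: (3,1,0)
link3: (4,1,0)
P 2-3 [J1]: (4,2,0)
PS 0-1 [J2]: (4,2,1)
C 0-2 [J2]: (4,2,2)
link4: (5,2,2)
R 4-3 [J1]: (5,3,2)
R 1-3 [J1]: (5,4,2)
link5: (6,4,2)
C 1-5 [J2]: (6,4,3)
P 4-5 [J1]: (6,5,3)
link6: (7,5,3)
PS 5-3 [J2]: (7,5,4)
C 2-6 [J2]: (7,5,5)
Grübler: 3·6 − 2·5 − 5 = 3

M = 3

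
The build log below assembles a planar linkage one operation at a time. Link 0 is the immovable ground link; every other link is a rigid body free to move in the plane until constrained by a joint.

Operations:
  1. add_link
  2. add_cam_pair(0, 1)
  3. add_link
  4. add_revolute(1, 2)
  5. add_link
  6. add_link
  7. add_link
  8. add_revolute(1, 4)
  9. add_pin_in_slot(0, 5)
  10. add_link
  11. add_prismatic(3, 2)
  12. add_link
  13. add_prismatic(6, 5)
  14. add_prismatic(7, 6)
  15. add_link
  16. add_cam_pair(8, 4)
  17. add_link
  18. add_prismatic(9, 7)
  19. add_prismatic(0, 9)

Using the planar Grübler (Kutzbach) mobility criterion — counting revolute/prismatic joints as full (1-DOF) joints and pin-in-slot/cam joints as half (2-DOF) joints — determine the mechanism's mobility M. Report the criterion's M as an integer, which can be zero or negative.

[1;0;0] (link 0 is ground)
L+ [2;0;0]
C(0,1)∈J2 [2;0;1]
L+ [3;0;1]
R(1,2)∈J1 [3;1;1]
L+ [4;1;1]
L+ [5;1;1]
L+ [6;1;1]
R(1,4)∈J1 [6;2;1]
PS(0,5)∈J2 [6;2;2]
L+ [7;2;2]
P(3,2)∈J1 [7;3;2]
L+ [8;3;2]
P(6,5)∈J1 [8;4;2]
P(7,6)∈J1 [8;5;2]
L+ [9;5;2]
C(8,4)∈J2 [9;5;3]
L+ [10;5;3]
P(9,7)∈J1 [10;6;3]
P(0,9)∈J1 [10;7;3]
mobility = 27 − 14 − 3 = 10

M = 10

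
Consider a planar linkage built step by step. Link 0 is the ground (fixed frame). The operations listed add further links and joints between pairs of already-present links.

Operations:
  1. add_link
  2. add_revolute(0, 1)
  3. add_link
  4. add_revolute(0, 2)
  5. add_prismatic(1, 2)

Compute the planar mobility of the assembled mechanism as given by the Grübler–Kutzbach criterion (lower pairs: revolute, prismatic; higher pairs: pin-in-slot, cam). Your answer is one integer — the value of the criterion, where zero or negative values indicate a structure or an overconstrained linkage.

(L,J1,J2)=(1,0,0); link0 fixed
link1: (2,0,0)
R 0-1 [J1]: (2,1,0)
link2: (3,1,0)
R 0-2 [J1]: (3,2,0)
P 1-2 [J1]: (3,3,0)
Grübler: 3·2 − 2·3 − 0 = 0

M = 0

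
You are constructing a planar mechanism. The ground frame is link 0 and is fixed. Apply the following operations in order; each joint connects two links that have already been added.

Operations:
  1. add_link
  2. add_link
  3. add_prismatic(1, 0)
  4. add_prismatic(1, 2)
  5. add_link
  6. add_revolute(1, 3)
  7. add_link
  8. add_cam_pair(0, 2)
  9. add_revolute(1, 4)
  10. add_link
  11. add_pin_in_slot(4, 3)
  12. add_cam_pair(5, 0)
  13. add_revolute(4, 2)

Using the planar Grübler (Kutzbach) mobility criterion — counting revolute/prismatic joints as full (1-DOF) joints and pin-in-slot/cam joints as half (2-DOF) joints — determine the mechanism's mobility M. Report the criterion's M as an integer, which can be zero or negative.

M = 2

link 0 = ground. State L|J1|J2 = 1|0|0
+link1  2|0|0
+link2  3|0|0
P(1,0) f=1→J1  3|1|0
P(1,2) f=1→J1  3|2|0
+link3  4|2|0
R(1,3) f=1→J1  4|3|0
+link4  5|3|0
C(0,2) f=2→J2  5|3|1
R(1,4) f=1→J1  5|4|1
+link5  6|4|1
PS(4,3) f=2→J2  6|4|2
C(5,0) f=2→J2  6|4|3
R(4,2) f=1→J1  6|5|3
M = 3(6−1)−2·5−3 = 15−10−3 = 2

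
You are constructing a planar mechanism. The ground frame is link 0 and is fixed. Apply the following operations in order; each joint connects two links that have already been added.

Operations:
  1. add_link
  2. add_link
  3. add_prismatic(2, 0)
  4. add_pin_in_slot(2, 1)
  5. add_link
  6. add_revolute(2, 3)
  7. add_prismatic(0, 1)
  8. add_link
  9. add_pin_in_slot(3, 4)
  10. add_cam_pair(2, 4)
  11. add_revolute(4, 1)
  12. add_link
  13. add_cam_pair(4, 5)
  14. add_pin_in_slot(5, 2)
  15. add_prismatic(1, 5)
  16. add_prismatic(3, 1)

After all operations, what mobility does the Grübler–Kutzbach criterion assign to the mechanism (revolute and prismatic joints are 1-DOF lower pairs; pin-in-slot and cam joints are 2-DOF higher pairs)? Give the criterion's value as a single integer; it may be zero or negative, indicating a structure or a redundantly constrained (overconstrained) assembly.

(L,J1,J2)=(1,0,0); link0 fixed
link1: (2,0,0)
link2: (3,0,0)
P 2-0 [J1]: (3,1,0)
PS 2-1 [J2]: (3,1,1)
link3: (4,1,1)
R 2-3 [J1]: (4,2,1)
P 0-1 [J1]: (4,3,1)
link4: (5,3,1)
PS 3-4 [J2]: (5,3,2)
C 2-4 [J2]: (5,3,3)
R 4-1 [J1]: (5,4,3)
link5: (6,4,3)
C 4-5 [J2]: (6,4,4)
PS 5-2 [J2]: (6,4,5)
P 1-5 [J1]: (6,5,5)
P 3-1 [J1]: (6,6,5)
Grübler: 3·5 − 2·6 − 5 = -2

M = -2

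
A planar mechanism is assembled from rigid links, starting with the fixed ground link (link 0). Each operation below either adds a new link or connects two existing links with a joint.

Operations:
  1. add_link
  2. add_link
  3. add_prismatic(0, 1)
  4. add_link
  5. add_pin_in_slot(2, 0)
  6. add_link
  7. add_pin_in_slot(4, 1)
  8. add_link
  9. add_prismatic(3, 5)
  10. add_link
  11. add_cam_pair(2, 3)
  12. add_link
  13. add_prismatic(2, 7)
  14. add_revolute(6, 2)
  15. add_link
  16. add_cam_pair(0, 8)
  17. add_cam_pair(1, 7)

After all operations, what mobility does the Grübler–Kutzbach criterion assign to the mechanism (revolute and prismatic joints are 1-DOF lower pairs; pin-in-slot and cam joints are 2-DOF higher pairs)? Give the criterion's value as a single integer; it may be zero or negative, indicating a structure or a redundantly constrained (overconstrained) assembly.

(L,J1,J2)=(1,0,0); link0 fixed
link1: (2,0,0)
link2: (3,0,0)
P 0-1 [J1]: (3,1,0)
link3: (4,1,0)
PS 2-0 [J2]: (4,1,1)
link4: (5,1,1)
PS 4-1 [J2]: (5,1,2)
link5: (6,1,2)
P 3-5 [J1]: (6,2,2)
link6: (7,2,2)
C 2-3 [J2]: (7,2,3)
link7: (8,2,3)
P 2-7 [J1]: (8,3,3)
R 6-2 [J1]: (8,4,3)
link8: (9,4,3)
C 0-8 [J2]: (9,4,4)
C 1-7 [J2]: (9,4,5)
Grübler: 3·8 − 2·4 − 5 = 11

M = 11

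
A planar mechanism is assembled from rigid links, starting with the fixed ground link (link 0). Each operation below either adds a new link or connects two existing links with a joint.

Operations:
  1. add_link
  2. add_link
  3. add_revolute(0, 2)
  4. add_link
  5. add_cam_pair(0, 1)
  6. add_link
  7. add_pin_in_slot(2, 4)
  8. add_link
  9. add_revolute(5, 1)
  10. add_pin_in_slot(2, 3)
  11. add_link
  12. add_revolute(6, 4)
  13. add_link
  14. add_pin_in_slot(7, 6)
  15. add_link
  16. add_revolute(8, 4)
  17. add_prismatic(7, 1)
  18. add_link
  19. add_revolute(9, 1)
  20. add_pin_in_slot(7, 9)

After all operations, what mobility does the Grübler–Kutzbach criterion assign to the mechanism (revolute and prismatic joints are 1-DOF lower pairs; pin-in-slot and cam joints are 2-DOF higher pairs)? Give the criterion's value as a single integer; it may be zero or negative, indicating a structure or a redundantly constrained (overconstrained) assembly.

M = 10

ground; <1,0,0>
#1 <2,0,0>
#2 <3,0,0>
R:0↔2 J1 <3,1,0>
#3 <4,1,0>
C:0↔1 J2 <4,1,1>
#4 <5,1,1>
PS:2↔4 J2 <5,1,2>
#5 <6,1,2>
R:5↔1 J1 <6,2,2>
PS:2↔3 J2 <6,2,3>
#6 <7,2,3>
R:6↔4 J1 <7,3,3>
#7 <8,3,3>
PS:7↔6 J2 <8,3,4>
#8 <9,3,4>
R:8↔4 J1 <9,4,4>
P:7↔1 J1 <9,5,4>
#9 <10,5,4>
R:9↔1 J1 <10,6,4>
PS:7↔9 J2 <10,6,5>
3×9 − 2×6 − 1×5 = 10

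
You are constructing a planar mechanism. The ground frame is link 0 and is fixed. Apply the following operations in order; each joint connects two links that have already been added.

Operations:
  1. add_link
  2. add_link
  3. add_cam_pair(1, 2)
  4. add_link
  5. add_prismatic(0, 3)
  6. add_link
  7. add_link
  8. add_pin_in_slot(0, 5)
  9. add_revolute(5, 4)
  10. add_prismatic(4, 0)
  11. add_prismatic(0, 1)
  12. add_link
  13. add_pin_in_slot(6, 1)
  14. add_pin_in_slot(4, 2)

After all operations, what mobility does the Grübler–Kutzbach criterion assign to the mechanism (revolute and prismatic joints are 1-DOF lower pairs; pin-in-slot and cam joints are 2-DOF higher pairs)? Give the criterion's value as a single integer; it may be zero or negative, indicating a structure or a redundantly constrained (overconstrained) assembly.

M = 6

link 0 = ground. State L|J1|J2 = 1|0|0
+link1  2|0|0
+link2  3|0|0
C(1,2) f=2→J2  3|0|1
+link3  4|0|1
P(0,3) f=1→J1  4|1|1
+link4  5|1|1
+link5  6|1|1
PS(0,5) f=2→J2  6|1|2
R(5,4) f=1→J1  6|2|2
P(4,0) f=1→J1  6|3|2
P(0,1) f=1→J1  6|4|2
+link6  7|4|2
PS(6,1) f=2→J2  7|4|3
PS(4,2) f=2→J2  7|4|4
M = 3(7−1)−2·4−4 = 18−8−4 = 6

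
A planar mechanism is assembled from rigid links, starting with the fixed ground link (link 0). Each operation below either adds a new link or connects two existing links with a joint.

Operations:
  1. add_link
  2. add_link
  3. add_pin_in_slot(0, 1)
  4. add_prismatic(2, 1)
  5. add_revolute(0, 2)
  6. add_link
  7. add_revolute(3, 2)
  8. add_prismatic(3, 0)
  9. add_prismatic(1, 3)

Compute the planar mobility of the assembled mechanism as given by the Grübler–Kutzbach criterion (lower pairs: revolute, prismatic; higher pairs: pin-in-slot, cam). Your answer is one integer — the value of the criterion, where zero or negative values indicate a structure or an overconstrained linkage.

ground; <1,0,0>
#1 <2,0,0>
#2 <3,0,0>
PS:0↔1 J2 <3,0,1>
P:2↔1 J1 <3,1,1>
R:0↔2 J1 <3,2,1>
#3 <4,2,1>
R:3↔2 J1 <4,3,1>
P:3↔0 J1 <4,4,1>
P:1↔3 J1 <4,5,1>
3×3 − 2×5 − 1×1 = -2

M = -2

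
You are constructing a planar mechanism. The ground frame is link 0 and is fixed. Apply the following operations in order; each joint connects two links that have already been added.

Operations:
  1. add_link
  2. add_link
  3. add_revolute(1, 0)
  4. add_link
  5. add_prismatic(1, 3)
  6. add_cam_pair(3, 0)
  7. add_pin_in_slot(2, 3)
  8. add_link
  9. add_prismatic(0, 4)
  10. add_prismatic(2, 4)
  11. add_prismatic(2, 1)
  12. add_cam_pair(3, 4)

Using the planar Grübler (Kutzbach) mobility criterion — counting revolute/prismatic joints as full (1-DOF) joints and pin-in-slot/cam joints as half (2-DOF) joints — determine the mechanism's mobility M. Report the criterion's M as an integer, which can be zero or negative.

M = -1

ground; <1,0,0>
#1 <2,0,0>
#2 <3,0,0>
R:1↔0 J1 <3,1,0>
#3 <4,1,0>
P:1↔3 J1 <4,2,0>
C:3↔0 J2 <4,2,1>
PS:2↔3 J2 <4,2,2>
#4 <5,2,2>
P:0↔4 J1 <5,3,2>
P:2↔4 J1 <5,4,2>
P:2↔1 J1 <5,5,2>
C:3↔4 J2 <5,5,3>
3×4 − 2×5 − 1×3 = -1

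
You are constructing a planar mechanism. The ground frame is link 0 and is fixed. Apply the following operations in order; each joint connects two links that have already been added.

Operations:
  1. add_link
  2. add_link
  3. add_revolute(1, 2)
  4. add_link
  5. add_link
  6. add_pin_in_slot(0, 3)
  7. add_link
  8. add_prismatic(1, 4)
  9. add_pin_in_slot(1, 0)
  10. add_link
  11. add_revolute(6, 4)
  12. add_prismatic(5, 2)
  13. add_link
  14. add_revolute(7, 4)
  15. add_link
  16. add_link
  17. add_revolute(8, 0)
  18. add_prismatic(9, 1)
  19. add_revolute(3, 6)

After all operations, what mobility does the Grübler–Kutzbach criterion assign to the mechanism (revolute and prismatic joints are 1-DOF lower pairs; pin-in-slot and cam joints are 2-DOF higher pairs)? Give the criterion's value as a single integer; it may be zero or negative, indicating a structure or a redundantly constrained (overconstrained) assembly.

M = 9

(L,J1,J2)=(1,0,0); link0 fixed
link1: (2,0,0)
link2: (3,0,0)
R 1-2 [J1]: (3,1,0)
link3: (4,1,0)
link4: (5,1,0)
PS 0-3 [J2]: (5,1,1)
link5: (6,1,1)
P 1-4 [J1]: (6,2,1)
PS 1-0 [J2]: (6,2,2)
link6: (7,2,2)
R 6-4 [J1]: (7,3,2)
P 5-2 [J1]: (7,4,2)
link7: (8,4,2)
R 7-4 [J1]: (8,5,2)
link8: (9,5,2)
link9: (10,5,2)
R 8-0 [J1]: (10,6,2)
P 9-1 [J1]: (10,7,2)
R 3-6 [J1]: (10,8,2)
Grübler: 3·9 − 2·8 − 2 = 9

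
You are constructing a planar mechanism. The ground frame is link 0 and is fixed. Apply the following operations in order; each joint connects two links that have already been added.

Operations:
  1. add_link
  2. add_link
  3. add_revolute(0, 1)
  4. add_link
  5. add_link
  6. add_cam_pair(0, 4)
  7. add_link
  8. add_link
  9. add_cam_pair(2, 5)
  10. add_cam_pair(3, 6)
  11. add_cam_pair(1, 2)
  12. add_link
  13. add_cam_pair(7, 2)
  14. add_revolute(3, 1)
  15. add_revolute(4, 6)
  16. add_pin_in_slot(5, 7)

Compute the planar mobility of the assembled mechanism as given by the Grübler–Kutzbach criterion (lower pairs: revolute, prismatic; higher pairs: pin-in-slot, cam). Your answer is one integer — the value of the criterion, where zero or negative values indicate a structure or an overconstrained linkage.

L=1 J1=0 J2=0
add link → L=2 J1=0 J2=0
add link → L=3 J1=0 J2=0
R@0,1 dof=1 J1 → L=3 J1=1 J2=0
add link → L=4 J1=1 J2=0
add link → L=5 J1=1 J2=0
C@0,4 dof=2 J2 → L=5 J1=1 J2=1
add link → L=6 J1=1 J2=1
add link → L=7 J1=1 J2=1
C@2,5 dof=2 J2 → L=7 J1=1 J2=2
C@3,6 dof=2 J2 → L=7 J1=1 J2=3
C@1,2 dof=2 J2 → L=7 J1=1 J2=4
add link → L=8 J1=1 J2=4
C@7,2 dof=2 J2 → L=8 J1=1 J2=5
R@3,1 dof=1 J1 → L=8 J1=2 J2=5
R@4,6 dof=1 J1 → L=8 J1=3 J2=5
PS@5,7 dof=2 J2 → L=8 J1=3 J2=6
M=3(L−1)−2J1−J2=3·7−2·3−6=9

M = 9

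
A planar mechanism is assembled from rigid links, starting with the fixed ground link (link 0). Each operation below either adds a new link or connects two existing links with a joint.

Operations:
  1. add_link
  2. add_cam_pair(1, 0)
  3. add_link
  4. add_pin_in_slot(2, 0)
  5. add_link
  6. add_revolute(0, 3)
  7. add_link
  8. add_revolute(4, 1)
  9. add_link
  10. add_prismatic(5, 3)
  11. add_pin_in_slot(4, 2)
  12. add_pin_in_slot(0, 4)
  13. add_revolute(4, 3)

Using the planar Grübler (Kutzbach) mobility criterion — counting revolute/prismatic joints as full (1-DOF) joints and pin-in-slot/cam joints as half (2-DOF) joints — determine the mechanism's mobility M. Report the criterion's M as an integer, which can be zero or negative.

M = 3

(L,J1,J2)=(1,0,0); link0 fixed
link1: (2,0,0)
C 1-0 [J2]: (2,0,1)
link2: (3,0,1)
PS 2-0 [J2]: (3,0,2)
link3: (4,0,2)
R 0-3 [J1]: (4,1,2)
link4: (5,1,2)
R 4-1 [J1]: (5,2,2)
link5: (6,2,2)
P 5-3 [J1]: (6,3,2)
PS 4-2 [J2]: (6,3,3)
PS 0-4 [J2]: (6,3,4)
R 4-3 [J1]: (6,4,4)
Grübler: 3·5 − 2·4 − 4 = 3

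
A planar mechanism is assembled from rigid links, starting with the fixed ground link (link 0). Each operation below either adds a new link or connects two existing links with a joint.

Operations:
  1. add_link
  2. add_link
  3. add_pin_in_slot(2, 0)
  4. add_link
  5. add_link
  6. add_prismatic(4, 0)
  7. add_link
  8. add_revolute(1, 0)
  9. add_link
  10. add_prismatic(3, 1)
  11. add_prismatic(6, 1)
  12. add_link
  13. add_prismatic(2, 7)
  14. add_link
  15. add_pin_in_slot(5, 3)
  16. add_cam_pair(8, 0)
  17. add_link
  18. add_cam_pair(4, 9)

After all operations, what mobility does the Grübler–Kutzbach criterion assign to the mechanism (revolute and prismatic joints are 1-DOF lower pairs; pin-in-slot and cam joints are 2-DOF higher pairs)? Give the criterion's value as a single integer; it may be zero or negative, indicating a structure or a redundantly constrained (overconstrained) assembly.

link 0 = ground. State L|J1|J2 = 1|0|0
+link1  2|0|0
+link2  3|0|0
PS(2,0) f=2→J2  3|0|1
+link3  4|0|1
+link4  5|0|1
P(4,0) f=1→J1  5|1|1
+link5  6|1|1
R(1,0) f=1→J1  6|2|1
+link6  7|2|1
P(3,1) f=1→J1  7|3|1
P(6,1) f=1→J1  7|4|1
+link7  8|4|1
P(2,7) f=1→J1  8|5|1
+link8  9|5|1
PS(5,3) f=2→J2  9|5|2
C(8,0) f=2→J2  9|5|3
+link9  10|5|3
C(4,9) f=2→J2  10|5|4
M = 3(10−1)−2·5−4 = 27−10−4 = 13

M = 13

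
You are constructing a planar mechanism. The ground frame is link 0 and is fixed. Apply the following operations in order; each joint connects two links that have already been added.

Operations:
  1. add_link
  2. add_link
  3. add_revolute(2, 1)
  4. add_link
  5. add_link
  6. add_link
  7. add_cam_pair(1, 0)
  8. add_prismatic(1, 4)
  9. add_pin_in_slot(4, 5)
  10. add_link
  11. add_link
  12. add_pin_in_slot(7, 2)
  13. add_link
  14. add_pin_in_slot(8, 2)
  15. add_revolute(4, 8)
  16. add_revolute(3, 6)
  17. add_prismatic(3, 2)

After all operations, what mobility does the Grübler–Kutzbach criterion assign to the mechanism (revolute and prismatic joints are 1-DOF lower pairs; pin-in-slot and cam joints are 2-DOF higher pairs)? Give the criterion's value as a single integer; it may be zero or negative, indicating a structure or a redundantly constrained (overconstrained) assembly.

M = 10

(L,J1,J2)=(1,0,0); link0 fixed
link1: (2,0,0)
link2: (3,0,0)
R 2-1 [J1]: (3,1,0)
link3: (4,1,0)
link4: (5,1,0)
link5: (6,1,0)
C 1-0 [J2]: (6,1,1)
P 1-4 [J1]: (6,2,1)
PS 4-5 [J2]: (6,2,2)
link6: (7,2,2)
link7: (8,2,2)
PS 7-2 [J2]: (8,2,3)
link8: (9,2,3)
PS 8-2 [J2]: (9,2,4)
R 4-8 [J1]: (9,3,4)
R 3-6 [J1]: (9,4,4)
P 3-2 [J1]: (9,5,4)
Grübler: 3·8 − 2·5 − 4 = 10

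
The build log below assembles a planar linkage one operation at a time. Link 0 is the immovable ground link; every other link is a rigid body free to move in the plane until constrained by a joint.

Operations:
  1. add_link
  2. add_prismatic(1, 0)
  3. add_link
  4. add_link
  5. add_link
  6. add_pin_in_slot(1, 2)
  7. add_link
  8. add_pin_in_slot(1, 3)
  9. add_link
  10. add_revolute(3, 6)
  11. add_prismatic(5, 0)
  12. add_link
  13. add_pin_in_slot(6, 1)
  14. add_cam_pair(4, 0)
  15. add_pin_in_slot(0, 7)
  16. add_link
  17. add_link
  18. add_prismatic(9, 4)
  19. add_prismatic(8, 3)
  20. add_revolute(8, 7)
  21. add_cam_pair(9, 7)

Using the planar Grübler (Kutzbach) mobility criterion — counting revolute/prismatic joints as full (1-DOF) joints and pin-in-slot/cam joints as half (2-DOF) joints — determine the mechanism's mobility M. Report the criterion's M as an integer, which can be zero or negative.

M = 9

[1;0;0] (link 0 is ground)
L+ [2;0;0]
P(1,0)∈J1 [2;1;0]
L+ [3;1;0]
L+ [4;1;0]
L+ [5;1;0]
PS(1,2)∈J2 [5;1;1]
L+ [6;1;1]
PS(1,3)∈J2 [6;1;2]
L+ [7;1;2]
R(3,6)∈J1 [7;2;2]
P(5,0)∈J1 [7;3;2]
L+ [8;3;2]
PS(6,1)∈J2 [8;3;3]
C(4,0)∈J2 [8;3;4]
PS(0,7)∈J2 [8;3;5]
L+ [9;3;5]
L+ [10;3;5]
P(9,4)∈J1 [10;4;5]
P(8,3)∈J1 [10;5;5]
R(8,7)∈J1 [10;6;5]
C(9,7)∈J2 [10;6;6]
mobility = 27 − 12 − 6 = 9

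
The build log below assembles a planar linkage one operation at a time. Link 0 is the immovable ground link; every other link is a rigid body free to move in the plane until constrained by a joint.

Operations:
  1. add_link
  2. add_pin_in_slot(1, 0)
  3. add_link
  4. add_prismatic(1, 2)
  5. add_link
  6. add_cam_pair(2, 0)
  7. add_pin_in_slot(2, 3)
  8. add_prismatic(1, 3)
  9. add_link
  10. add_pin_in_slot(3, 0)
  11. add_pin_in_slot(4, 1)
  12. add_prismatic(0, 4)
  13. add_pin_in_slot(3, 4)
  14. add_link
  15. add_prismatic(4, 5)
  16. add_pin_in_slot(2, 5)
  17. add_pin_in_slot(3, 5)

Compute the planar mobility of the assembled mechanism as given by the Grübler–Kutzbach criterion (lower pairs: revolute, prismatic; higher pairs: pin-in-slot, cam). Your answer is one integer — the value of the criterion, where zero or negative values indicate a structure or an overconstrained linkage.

L=1 J1=0 J2=0
add link → L=2 J1=0 J2=0
PS@1,0 dof=2 J2 → L=2 J1=0 J2=1
add link → L=3 J1=0 J2=1
P@1,2 dof=1 J1 → L=3 J1=1 J2=1
add link → L=4 J1=1 J2=1
C@2,0 dof=2 J2 → L=4 J1=1 J2=2
PS@2,3 dof=2 J2 → L=4 J1=1 J2=3
P@1,3 dof=1 J1 → L=4 J1=2 J2=3
add link → L=5 J1=2 J2=3
PS@3,0 dof=2 J2 → L=5 J1=2 J2=4
PS@4,1 dof=2 J2 → L=5 J1=2 J2=5
P@0,4 dof=1 J1 → L=5 J1=3 J2=5
PS@3,4 dof=2 J2 → L=5 J1=3 J2=6
add link → L=6 J1=3 J2=6
P@4,5 dof=1 J1 → L=6 J1=4 J2=6
PS@2,5 dof=2 J2 → L=6 J1=4 J2=7
PS@3,5 dof=2 J2 → L=6 J1=4 J2=8
M=3(L−1)−2J1−J2=3·5−2·4−8=-1

M = -1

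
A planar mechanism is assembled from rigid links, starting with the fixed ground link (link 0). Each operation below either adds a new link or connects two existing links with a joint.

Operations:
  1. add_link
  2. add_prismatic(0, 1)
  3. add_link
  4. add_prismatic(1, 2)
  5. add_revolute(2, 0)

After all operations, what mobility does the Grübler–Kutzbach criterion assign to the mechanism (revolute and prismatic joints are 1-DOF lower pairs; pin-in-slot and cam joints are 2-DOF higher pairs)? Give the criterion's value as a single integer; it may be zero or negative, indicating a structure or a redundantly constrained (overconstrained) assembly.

M = 0

ground; <1,0,0>
#1 <2,0,0>
P:0↔1 J1 <2,1,0>
#2 <3,1,0>
P:1↔2 J1 <3,2,0>
R:2↔0 J1 <3,3,0>
3×2 − 2×3 − 1×0 = 0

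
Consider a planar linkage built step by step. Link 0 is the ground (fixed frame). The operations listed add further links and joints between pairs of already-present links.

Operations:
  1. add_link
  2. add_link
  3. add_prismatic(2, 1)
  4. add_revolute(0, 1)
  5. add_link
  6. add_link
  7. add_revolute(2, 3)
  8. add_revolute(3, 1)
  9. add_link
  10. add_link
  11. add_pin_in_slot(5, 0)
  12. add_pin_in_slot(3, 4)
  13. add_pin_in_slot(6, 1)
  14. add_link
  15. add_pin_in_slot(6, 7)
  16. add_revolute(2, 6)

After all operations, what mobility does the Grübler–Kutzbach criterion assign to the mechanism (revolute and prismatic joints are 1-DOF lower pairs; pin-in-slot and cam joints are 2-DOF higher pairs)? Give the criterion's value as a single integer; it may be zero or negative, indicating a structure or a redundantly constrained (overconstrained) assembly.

L=1 J1=0 J2=0
add link → L=2 J1=0 J2=0
add link → L=3 J1=0 J2=0
P@2,1 dof=1 J1 → L=3 J1=1 J2=0
R@0,1 dof=1 J1 → L=3 J1=2 J2=0
add link → L=4 J1=2 J2=0
add link → L=5 J1=2 J2=0
R@2,3 dof=1 J1 → L=5 J1=3 J2=0
R@3,1 dof=1 J1 → L=5 J1=4 J2=0
add link → L=6 J1=4 J2=0
add link → L=7 J1=4 J2=0
PS@5,0 dof=2 J2 → L=7 J1=4 J2=1
PS@3,4 dof=2 J2 → L=7 J1=4 J2=2
PS@6,1 dof=2 J2 → L=7 J1=4 J2=3
add link → L=8 J1=4 J2=3
PS@6,7 dof=2 J2 → L=8 J1=4 J2=4
R@2,6 dof=1 J1 → L=8 J1=5 J2=4
M=3(L−1)−2J1−J2=3·7−2·5−4=7

M = 7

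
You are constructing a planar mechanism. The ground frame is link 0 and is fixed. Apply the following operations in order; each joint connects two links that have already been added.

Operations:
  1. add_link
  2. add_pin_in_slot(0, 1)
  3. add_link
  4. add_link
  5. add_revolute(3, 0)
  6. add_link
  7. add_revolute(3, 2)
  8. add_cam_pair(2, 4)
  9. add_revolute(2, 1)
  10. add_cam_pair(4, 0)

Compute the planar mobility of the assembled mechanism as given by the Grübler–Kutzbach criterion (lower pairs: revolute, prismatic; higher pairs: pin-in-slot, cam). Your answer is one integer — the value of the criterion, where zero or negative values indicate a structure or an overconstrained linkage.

(L,J1,J2)=(1,0,0); link0 fixed
link1: (2,0,0)
PS 0-1 [J2]: (2,0,1)
link2: (3,0,1)
link3: (4,0,1)
R 3-0 [J1]: (4,1,1)
link4: (5,1,1)
R 3-2 [J1]: (5,2,1)
C 2-4 [J2]: (5,2,2)
R 2-1 [J1]: (5,3,2)
C 4-0 [J2]: (5,3,3)
Grübler: 3·4 − 2·3 − 3 = 3

M = 3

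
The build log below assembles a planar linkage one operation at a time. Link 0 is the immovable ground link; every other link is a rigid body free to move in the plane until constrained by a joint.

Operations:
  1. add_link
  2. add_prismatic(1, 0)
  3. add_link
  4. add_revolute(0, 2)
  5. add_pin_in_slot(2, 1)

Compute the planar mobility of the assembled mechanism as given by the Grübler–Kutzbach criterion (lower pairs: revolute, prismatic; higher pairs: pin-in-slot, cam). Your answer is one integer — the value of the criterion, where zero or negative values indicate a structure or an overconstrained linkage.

M = 1

L=1 J1=0 J2=0
add link → L=2 J1=0 J2=0
P@1,0 dof=1 J1 → L=2 J1=1 J2=0
add link → L=3 J1=1 J2=0
R@0,2 dof=1 J1 → L=3 J1=2 J2=0
PS@2,1 dof=2 J2 → L=3 J1=2 J2=1
M=3(L−1)−2J1−J2=3·2−2·2−1=1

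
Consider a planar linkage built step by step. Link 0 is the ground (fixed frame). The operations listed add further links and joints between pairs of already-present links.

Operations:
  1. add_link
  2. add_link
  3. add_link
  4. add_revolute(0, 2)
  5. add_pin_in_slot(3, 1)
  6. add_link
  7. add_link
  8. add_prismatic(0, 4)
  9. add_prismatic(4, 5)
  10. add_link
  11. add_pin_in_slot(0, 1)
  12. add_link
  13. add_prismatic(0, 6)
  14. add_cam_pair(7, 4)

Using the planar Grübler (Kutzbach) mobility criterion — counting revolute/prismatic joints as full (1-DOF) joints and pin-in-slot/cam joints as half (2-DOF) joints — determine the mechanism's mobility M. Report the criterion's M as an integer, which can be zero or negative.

(L,J1,J2)=(1,0,0); link0 fixed
link1: (2,0,0)
link2: (3,0,0)
link3: (4,0,0)
R 0-2 [J1]: (4,1,0)
PS 3-1 [J2]: (4,1,1)
link4: (5,1,1)
link5: (6,1,1)
P 0-4 [J1]: (6,2,1)
P 4-5 [J1]: (6,3,1)
link6: (7,3,1)
PS 0-1 [J2]: (7,3,2)
link7: (8,3,2)
P 0-6 [J1]: (8,4,2)
C 7-4 [J2]: (8,4,3)
Grübler: 3·7 − 2·4 − 3 = 10

M = 10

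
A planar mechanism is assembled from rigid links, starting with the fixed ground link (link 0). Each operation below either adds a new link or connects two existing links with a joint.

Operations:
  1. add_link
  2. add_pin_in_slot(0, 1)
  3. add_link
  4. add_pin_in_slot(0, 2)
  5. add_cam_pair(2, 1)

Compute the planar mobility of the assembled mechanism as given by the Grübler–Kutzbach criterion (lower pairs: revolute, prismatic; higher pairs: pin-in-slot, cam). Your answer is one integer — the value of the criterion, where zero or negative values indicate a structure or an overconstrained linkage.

L=1 J1=0 J2=0
add link → L=2 J1=0 J2=0
PS@0,1 dof=2 J2 → L=2 J1=0 J2=1
add link → L=3 J1=0 J2=1
PS@0,2 dof=2 J2 → L=3 J1=0 J2=2
C@2,1 dof=2 J2 → L=3 J1=0 J2=3
M=3(L−1)−2J1−J2=3·2−2·0−3=3

M = 3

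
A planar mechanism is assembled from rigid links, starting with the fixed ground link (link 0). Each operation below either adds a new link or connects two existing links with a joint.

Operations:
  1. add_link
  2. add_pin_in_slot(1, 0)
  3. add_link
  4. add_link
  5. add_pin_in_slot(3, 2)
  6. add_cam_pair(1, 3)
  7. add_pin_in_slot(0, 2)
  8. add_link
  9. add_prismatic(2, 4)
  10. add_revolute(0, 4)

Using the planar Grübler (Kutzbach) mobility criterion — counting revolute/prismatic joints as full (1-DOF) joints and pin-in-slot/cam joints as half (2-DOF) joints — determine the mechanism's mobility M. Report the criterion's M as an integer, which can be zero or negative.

M = 4

[1;0;0] (link 0 is ground)
L+ [2;0;0]
PS(1,0)∈J2 [2;0;1]
L+ [3;0;1]
L+ [4;0;1]
PS(3,2)∈J2 [4;0;2]
C(1,3)∈J2 [4;0;3]
PS(0,2)∈J2 [4;0;4]
L+ [5;0;4]
P(2,4)∈J1 [5;1;4]
R(0,4)∈J1 [5;2;4]
mobility = 12 − 4 − 4 = 4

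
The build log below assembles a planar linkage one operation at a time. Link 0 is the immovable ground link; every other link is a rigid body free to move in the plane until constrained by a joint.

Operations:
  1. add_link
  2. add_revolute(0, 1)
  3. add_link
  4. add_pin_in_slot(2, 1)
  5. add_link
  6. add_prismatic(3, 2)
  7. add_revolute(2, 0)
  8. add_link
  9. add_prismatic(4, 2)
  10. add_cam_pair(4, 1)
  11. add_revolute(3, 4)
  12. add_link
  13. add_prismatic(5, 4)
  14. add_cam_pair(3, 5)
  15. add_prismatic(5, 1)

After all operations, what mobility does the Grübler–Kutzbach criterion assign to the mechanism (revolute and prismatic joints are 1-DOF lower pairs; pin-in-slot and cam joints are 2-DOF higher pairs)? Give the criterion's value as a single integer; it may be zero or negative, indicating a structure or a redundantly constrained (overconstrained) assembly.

(L,J1,J2)=(1,0,0); link0 fixed
link1: (2,0,0)
R 0-1 [J1]: (2,1,0)
link2: (3,1,0)
PS 2-1 [J2]: (3,1,1)
link3: (4,1,1)
P 3-2 [J1]: (4,2,1)
R 2-0 [J1]: (4,3,1)
link4: (5,3,1)
P 4-2 [J1]: (5,4,1)
C 4-1 [J2]: (5,4,2)
R 3-4 [J1]: (5,5,2)
link5: (6,5,2)
P 5-4 [J1]: (6,6,2)
C 3-5 [J2]: (6,6,3)
P 5-1 [J1]: (6,7,3)
Grübler: 3·5 − 2·7 − 3 = -2

M = -2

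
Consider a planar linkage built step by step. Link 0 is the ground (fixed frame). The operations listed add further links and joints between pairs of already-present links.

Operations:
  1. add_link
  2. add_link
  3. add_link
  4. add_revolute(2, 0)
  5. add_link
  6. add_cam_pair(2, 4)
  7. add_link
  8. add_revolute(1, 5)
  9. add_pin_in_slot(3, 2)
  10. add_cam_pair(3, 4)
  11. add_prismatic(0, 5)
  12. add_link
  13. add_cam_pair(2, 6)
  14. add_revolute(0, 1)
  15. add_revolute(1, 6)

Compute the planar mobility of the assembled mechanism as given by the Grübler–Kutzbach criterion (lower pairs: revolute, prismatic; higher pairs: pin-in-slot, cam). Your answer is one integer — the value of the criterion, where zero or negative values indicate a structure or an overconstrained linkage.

M = 4

ground; <1,0,0>
#1 <2,0,0>
#2 <3,0,0>
#3 <4,0,0>
R:2↔0 J1 <4,1,0>
#4 <5,1,0>
C:2↔4 J2 <5,1,1>
#5 <6,1,1>
R:1↔5 J1 <6,2,1>
PS:3↔2 J2 <6,2,2>
C:3↔4 J2 <6,2,3>
P:0↔5 J1 <6,3,3>
#6 <7,3,3>
C:2↔6 J2 <7,3,4>
R:0↔1 J1 <7,4,4>
R:1↔6 J1 <7,5,4>
3×6 − 2×5 − 1×4 = 4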